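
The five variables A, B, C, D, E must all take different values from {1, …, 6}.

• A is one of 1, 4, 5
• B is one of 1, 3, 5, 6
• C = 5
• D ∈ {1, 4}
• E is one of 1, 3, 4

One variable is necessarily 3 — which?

C has just one choice, so C = 5. Strike 5 from A, B.
The 4 still-open variables together cover exactly {1, 3, 4, 6} — 4 values for 4 variables — and 6 appears only in B's list, so B = 6.
The 3 still-open variables together cover exactly {1, 3, 4} — 3 values for 3 variables — and 3 appears only in E's list, so E = 3.

E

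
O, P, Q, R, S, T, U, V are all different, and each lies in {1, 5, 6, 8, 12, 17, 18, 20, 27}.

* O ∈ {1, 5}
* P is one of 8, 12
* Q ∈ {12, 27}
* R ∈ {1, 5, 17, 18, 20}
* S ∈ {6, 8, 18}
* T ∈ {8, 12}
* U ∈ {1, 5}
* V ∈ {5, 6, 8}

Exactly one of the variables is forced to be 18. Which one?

The 2 variables O and U are confined to {1, 5}, which locks those values in; drop them from R, V.
P and T between them cover only {8, 12} — a naked pair. Remove those values from Q, S, V.
That leaves Q = 27.
V must be 6 (only option left). So S can't be 6.
So 18 goes to S.

S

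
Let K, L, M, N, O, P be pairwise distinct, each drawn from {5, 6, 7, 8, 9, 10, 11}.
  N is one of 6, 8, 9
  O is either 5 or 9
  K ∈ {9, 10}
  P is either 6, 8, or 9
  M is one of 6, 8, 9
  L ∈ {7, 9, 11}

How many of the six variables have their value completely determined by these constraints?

2

M, N, P between them cover only {6, 8, 9} — a naked triple. Remove those values from K, L, O.
K must be 10 (only option left).
O must be 5 (only option left).
Determined: K=10, O=5. The other variables each still have more than one consistent value. That makes 2.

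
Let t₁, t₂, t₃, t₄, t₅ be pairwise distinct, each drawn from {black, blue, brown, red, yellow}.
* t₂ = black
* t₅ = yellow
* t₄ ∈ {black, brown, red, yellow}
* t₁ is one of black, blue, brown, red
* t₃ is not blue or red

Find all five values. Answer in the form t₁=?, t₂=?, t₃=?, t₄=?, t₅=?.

t₂'s domain is down to {black}, so t₂ = black. Strike black from t₁, t₃, t₄.
That leaves t₅ = yellow. Remove yellow from t₃, t₄.
t₃'s domain is down to {brown}, so t₃ = brown. Strike brown from t₁, t₄.
t₄'s domain is down to {red}, so t₄ = red. Remove red from t₁.
t₁'s domain is down to {blue}, so t₁ = blue.

t₁=blue, t₂=black, t₃=brown, t₄=red, t₅=yellow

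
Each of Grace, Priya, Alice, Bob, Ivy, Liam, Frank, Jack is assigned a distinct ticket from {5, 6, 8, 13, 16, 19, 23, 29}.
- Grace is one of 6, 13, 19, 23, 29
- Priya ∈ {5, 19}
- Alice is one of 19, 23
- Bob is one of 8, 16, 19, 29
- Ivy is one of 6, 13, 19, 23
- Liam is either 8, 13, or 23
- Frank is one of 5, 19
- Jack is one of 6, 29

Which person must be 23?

The 8 variables draw from only 8 values {5, 6, 8, 13, 16, 19, 23, 29}, so each is used; only Bob can be 16, hence Bob = 16.
Among the 7 still-open variables, 8 fits only Liam (and all 7 values in {5, 6, 8, 13, 19, 23, 29} must be used), so Liam = 8.
The 2 variables Priya and Frank are confined to {5, 19}, which locks those values in; drop them from Grace, Alice, Ivy.
So 23 goes to Alice.

Alice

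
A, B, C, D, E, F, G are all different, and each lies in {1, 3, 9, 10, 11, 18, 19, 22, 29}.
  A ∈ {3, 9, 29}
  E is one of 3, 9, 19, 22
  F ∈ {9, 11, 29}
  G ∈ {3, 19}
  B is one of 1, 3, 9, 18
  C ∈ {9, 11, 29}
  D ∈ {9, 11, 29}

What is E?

22

C, D, F between them cover only {9, 11, 29} — a naked triple. Remove those values from A, B, E.
A must be 3 (only option left). Remove 3 from B, E, G.
G has just one choice, so G = 19. Strike 19 from E.
So E = 22.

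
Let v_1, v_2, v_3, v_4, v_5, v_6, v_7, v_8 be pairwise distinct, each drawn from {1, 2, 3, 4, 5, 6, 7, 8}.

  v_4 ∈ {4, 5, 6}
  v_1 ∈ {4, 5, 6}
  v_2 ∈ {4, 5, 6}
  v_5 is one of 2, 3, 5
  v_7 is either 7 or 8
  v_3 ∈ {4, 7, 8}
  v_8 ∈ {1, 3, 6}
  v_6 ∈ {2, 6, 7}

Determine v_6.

2

The 8 variables together cover exactly {1, 2, 3, 4, 5, 6, 7, 8} — 8 values for 8 variables — and 1 appears only in v_8's list, so v_8 = 1.
The 7 still-open variables together cover exactly {2, 3, 4, 5, 6, 7, 8} — 7 values for 7 variables — and 3 appears only in v_5's list, so v_5 = 3.
The 6 still-open variables together cover exactly {2, 4, 5, 6, 7, 8} — 6 values for 6 variables — and 2 appears only in v_6's list, so v_6 = 2.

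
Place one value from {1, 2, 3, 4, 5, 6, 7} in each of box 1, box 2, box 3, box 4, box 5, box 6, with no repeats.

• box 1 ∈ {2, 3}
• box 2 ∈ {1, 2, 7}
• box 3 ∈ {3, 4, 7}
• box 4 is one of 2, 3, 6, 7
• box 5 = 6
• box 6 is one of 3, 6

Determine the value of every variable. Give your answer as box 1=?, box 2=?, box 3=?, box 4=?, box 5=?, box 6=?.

box 1=2, box 2=1, box 3=4, box 4=7, box 5=6, box 6=3

box 5's domain is down to {6}, so box 5 = 6. Remove 6 from box 4, box 6.
box 6 has just one choice, so box 6 = 3. Strike 3 from box 1, box 3, box 4.
That leaves box 1 = 2. Strike 2 from box 2, box 4.
box 4 must be 7 (only option left). Eliminate 7 elsewhere: box 2, box 3.
box 2 has just one choice, so box 2 = 1.
That leaves box 3 = 4.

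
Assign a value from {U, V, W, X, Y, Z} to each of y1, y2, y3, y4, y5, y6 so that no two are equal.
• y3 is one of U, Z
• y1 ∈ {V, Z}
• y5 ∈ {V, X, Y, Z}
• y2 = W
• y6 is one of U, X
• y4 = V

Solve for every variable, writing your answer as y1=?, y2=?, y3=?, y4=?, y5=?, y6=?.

y2 must be W (only option left).
That leaves y4 = V. Strike V from y1, y5.
That leaves y1 = Z. So y3, y5 can't be Z.
y3 must be U (only option left). Eliminate U elsewhere: y6.
That leaves y6 = X. Remove X from y5.
y5's domain is down to {Y}, so y5 = Y.

y1=Z, y2=W, y3=U, y4=V, y5=Y, y6=X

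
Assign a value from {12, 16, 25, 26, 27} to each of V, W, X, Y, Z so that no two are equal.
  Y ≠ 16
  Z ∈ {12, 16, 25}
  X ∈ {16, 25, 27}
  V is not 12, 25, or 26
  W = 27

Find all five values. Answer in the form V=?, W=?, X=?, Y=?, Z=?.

W's domain is down to {27}, so W = 27. Strike 27 from V, X, Y.
That leaves V = 16. So X, Z can't be 16.
That leaves X = 25. Eliminate 25 elsewhere: Y, Z.
Z's domain is down to {12}, so Z = 12. Eliminate 12 elsewhere: Y.
Y has just one choice, so Y = 26.

V=16, W=27, X=25, Y=26, Z=12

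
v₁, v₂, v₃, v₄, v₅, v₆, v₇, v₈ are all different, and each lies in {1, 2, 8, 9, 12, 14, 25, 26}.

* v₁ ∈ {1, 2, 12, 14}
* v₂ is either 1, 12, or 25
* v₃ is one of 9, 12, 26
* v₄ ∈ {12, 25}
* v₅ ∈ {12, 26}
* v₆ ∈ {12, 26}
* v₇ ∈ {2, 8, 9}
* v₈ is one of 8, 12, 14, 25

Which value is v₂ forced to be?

1

v₅ and v₆ share exactly the 2 values {12, 26}; by pigeonhole those values go to them, so strike 12, 26 from v₁, v₂, v₃, v₄, v₈.
That leaves v₃ = 9. Remove 9 from v₇.
v₄'s domain is down to {25}, so v₄ = 25. Eliminate 25 elsewhere: v₂, v₈.
So v₂ = 1.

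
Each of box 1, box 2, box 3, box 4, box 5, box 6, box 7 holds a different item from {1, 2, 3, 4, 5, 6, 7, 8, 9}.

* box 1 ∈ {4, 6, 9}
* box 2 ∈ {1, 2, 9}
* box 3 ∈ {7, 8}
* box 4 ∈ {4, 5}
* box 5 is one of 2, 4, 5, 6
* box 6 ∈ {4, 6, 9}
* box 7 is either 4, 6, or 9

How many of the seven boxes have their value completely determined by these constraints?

box 1, box 6, box 7 between them cover only {4, 6, 9} — a naked triple. Remove those values from box 2, box 4, box 5.
box 4 has just one choice, so box 4 = 5. Eliminate 5 elsewhere: box 5.
box 5 has just one choice, so box 5 = 2. Eliminate 2 elsewhere: box 2.
box 2's domain is down to {1}, so box 2 = 1.
Determined: box 2=1, box 4=5, box 5=2. The other boxes each still have more than one consistent value. That makes 3.

3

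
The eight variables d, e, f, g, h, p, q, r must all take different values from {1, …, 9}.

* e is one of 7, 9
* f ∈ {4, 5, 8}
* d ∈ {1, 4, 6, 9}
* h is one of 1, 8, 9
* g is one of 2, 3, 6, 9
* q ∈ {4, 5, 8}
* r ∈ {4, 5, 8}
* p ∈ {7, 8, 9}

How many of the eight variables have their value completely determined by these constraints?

2

f, q, r between them cover only {4, 5, 8} — a naked triple. Remove those values from d, h, p.
e and p share exactly the 2 values {7, 9}; by pigeonhole those values go to them, so strike 7, 9 from d, g, h.
h has just one choice, so h = 1. So d can't be 1.
d's domain is down to {6}, so d = 6. Strike 6 from g.
Determined: d=6, h=1. The other variables each still have more than one consistent value. That makes 2.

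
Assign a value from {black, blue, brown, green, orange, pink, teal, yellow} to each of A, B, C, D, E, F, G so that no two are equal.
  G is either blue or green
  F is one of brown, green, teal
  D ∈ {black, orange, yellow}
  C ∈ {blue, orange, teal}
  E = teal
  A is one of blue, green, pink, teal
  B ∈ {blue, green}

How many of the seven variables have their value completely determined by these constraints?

E's domain is down to {teal}, so E = teal. Eliminate teal elsewhere: A, C, F.
B and G between them cover only {blue, green} — a naked pair. Remove those values from A, C, F.
A must be pink (only option left).
That leaves C = orange. Eliminate orange elsewhere: D.
F's domain is down to {brown}, so F = brown.
Determined: A=pink, C=orange, E=teal, F=brown. The other variables each still have more than one consistent value. That makes 4.

4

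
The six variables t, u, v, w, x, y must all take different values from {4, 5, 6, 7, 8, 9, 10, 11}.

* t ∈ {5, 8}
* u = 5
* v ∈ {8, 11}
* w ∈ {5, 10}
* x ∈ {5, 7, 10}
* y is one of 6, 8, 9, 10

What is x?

u's domain is down to {5}, so u = 5. So t, w, x can't be 5.
That leaves w = 10. So x, y can't be 10.
So x = 7.

7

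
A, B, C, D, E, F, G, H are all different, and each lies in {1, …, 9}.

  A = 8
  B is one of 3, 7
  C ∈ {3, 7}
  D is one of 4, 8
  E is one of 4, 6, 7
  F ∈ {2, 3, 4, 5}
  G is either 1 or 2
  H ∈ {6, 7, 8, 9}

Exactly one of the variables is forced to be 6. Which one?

A has just one choice, so A = 8. Remove 8 from D, H.
That leaves D = 4. Eliminate 4 elsewhere: E, F.
The 2 variables B and C are confined to {3, 7}, which locks those values in; drop them from E, F, H.
So 6 goes to E.

E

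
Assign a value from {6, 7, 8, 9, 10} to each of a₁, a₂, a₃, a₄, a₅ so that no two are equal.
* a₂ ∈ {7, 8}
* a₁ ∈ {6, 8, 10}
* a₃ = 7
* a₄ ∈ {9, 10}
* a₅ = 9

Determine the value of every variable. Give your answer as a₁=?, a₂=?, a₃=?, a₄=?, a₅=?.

a₁=6, a₂=8, a₃=7, a₄=10, a₅=9

a₃'s domain is down to {7}, so a₃ = 7. Strike 7 from a₂.
a₅'s domain is down to {9}, so a₅ = 9. Eliminate 9 elsewhere: a₄.
a₂ has just one choice, so a₂ = 8. Strike 8 from a₁.
a₄ has just one choice, so a₄ = 10. So a₁ can't be 10.
a₁'s domain is down to {6}, so a₁ = 6.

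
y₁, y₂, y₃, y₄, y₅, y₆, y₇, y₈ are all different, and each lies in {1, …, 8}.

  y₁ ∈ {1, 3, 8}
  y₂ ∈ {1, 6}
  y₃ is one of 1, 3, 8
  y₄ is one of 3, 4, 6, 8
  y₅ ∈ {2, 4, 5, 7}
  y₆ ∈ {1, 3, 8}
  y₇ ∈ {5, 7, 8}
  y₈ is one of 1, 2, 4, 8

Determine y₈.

2

y₁, y₃, y₆ share exactly the 3 values {1, 3, 8}; by pigeonhole those values go to them, so strike 1, 3, 8 from y₂, y₄, y₇, y₈.
y₂ must be 6 (only option left). Eliminate 6 elsewhere: y₄.
y₄ has just one choice, so y₄ = 4. Remove 4 from y₅, y₈.
So y₈ = 2.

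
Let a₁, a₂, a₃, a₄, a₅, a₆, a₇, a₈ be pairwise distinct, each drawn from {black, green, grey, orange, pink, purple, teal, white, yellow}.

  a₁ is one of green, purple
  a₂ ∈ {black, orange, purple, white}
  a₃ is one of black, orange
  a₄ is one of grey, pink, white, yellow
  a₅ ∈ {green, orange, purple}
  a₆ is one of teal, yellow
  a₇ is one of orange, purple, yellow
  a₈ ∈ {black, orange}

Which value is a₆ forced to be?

a₃ and a₈ share exactly the 2 values {black, orange}; by pigeonhole those values go to them, so strike black, orange from a₂, a₅, a₇.
The 2 variables a₁ and a₅ are confined to {green, purple}, which locks those values in; drop them from a₂, a₇.
a₂'s domain is down to {white}, so a₂ = white. Eliminate white elsewhere: a₄.
That leaves a₇ = yellow. So a₄, a₆ can't be yellow.
So a₆ = teal.

teal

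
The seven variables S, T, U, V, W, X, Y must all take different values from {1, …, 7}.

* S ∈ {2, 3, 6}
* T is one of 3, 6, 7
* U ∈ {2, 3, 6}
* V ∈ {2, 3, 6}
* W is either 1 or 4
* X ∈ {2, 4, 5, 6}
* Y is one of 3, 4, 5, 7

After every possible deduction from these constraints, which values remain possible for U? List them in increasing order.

Among the 7 variables, 1 fits only W (and all 7 values in {1, 2, 3, 4, 5, 6, 7} must be used), so W = 1.
The 3 variables S, U, V are confined to {2, 3, 6}, which locks those values in; drop them from T, X, Y.
That leaves T = 7. Eliminate 7 elsewhere: Y.
No further eliminations apply; U can still be any of 2, 3, 6.

2, 3, 6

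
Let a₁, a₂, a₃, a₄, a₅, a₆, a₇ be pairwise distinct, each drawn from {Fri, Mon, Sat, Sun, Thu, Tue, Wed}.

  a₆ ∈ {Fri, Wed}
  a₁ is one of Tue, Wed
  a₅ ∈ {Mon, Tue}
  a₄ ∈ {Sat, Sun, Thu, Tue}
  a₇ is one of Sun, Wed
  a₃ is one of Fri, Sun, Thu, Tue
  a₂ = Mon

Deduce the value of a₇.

Sun

a₂ must be Mon (only option left). Eliminate Mon elsewhere: a₅.
That leaves a₅ = Tue. Eliminate Tue elsewhere: a₁, a₃, a₄.
a₁ has just one choice, so a₁ = Wed. Eliminate Wed elsewhere: a₆, a₇.
So a₇ = Sun.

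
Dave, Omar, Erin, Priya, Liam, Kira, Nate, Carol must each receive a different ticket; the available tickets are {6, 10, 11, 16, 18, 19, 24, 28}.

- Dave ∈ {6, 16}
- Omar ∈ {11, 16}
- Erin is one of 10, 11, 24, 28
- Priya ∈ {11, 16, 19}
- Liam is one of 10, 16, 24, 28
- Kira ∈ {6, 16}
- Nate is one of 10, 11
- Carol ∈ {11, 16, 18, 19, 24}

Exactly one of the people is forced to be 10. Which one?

The 8 variables together cover exactly {6, 10, 11, 16, 18, 19, 24, 28} — 8 values for 8 variables — and 18 appears only in Carol's list, so Carol = 18.
The 7 still-open variables together cover exactly {6, 10, 11, 16, 19, 24, 28} — 7 values for 7 variables — and 19 appears only in Priya's list, so Priya = 19.
Dave and Kira between them cover only {6, 16} — a naked pair. Remove those values from Omar, Liam.
That leaves Omar = 11. Remove 11 from Erin, Nate.
So 10 goes to Nate.

Nate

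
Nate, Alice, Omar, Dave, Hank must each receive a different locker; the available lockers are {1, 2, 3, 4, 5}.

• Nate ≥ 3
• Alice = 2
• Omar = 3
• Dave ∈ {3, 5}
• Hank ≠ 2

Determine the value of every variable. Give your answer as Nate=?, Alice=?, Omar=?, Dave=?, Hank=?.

Nate=4, Alice=2, Omar=3, Dave=5, Hank=1

Alice's domain is down to {2}, so Alice = 2.
Omar has just one choice, so Omar = 3. Strike 3 from Nate, Dave, Hank.
Dave must be 5 (only option left). Strike 5 from Nate, Hank.
Nate's domain is down to {4}, so Nate = 4. Strike 4 from Hank.
Hank has just one choice, so Hank = 1.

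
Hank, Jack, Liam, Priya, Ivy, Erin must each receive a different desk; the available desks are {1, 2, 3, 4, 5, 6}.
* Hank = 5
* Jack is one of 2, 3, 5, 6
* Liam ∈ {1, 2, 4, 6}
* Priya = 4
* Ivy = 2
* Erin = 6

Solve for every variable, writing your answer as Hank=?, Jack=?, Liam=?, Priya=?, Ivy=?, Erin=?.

Hank has just one choice, so Hank = 5. Strike 5 from Jack.
Priya's domain is down to {4}, so Priya = 4. So Liam can't be 4.
Ivy's domain is down to {2}, so Ivy = 2. Remove 2 from Jack, Liam.
That leaves Erin = 6. Eliminate 6 elsewhere: Jack, Liam.
Jack has just one choice, so Jack = 3.
Liam's domain is down to {1}, so Liam = 1.

Hank=5, Jack=3, Liam=1, Priya=4, Ivy=2, Erin=6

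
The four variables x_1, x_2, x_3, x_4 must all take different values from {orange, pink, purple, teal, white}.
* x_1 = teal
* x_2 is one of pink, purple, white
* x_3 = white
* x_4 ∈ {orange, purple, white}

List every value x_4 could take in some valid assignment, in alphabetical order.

x_1 has just one choice, so x_1 = teal.
x_3 must be white (only option left). Strike white from x_2, x_4.
No further eliminations apply; x_4 can still be any of orange, purple.

orange, purple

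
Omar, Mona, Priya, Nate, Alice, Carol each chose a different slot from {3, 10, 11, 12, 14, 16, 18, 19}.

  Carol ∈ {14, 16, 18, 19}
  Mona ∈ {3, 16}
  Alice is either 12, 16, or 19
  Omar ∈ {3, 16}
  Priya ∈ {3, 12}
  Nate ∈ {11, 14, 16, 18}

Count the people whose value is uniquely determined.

Omar and Mona between them cover only {3, 16} — a naked pair. Remove those values from Priya, Nate, Alice, Carol.
That leaves Priya = 12. Strike 12 from Alice.
That leaves Alice = 19. Eliminate 19 elsewhere: Carol.
Determined: Priya=12, Alice=19. The other people each still have more than one consistent value. That makes 2.

2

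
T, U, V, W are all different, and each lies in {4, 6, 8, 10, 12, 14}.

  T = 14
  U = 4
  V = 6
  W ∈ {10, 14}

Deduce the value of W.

T has just one choice, so T = 14. Strike 14 from W.
So W = 10.

10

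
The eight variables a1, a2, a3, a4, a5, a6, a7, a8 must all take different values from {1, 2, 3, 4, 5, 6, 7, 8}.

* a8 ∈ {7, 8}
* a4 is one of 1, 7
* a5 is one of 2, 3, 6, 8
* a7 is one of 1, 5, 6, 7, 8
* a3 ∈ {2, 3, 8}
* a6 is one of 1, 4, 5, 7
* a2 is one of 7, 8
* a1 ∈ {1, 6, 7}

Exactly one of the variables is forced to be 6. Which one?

The 8 variables together cover exactly {1, 2, 3, 4, 5, 6, 7, 8} — 8 values for 8 variables — and 4 appears only in a6's list, so a6 = 4.
The 7 still-open variables together cover exactly {1, 2, 3, 5, 6, 7, 8} — 7 values for 7 variables — and 5 appears only in a7's list, so a7 = 5.
a2 and a8 share exactly the 2 values {7, 8}; by pigeonhole those values go to them, so strike 7, 8 from a1, a3, a4, a5.
That leaves a4 = 1. Eliminate 1 elsewhere: a1.
So 6 goes to a1.

a1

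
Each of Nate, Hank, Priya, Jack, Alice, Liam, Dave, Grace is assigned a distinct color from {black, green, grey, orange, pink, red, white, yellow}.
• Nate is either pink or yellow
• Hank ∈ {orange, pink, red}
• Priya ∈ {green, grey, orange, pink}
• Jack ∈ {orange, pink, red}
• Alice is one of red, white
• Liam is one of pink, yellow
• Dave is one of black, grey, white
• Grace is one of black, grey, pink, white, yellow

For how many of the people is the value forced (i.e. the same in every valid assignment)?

2

The 8 variables draw from only 8 values {black, green, grey, orange, pink, red, white, yellow}, so each is used; only Priya can be green, hence Priya = green.
The 2 variables Nate and Liam are confined to {pink, yellow}, which locks those values in; drop them from Hank, Jack, Grace.
The 2 variables Hank and Jack are confined to {orange, red}, which locks those values in; drop them from Alice.
Alice's domain is down to {white}, so Alice = white. Strike white from Dave, Grace.
Determined: Priya=green, Alice=white. The other people each still have more than one consistent value. That makes 2.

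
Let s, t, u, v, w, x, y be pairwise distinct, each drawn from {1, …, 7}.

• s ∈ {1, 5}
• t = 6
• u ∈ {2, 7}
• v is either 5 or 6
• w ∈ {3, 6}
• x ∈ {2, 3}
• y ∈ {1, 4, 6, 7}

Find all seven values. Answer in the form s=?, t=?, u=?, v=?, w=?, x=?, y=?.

s=1, t=6, u=7, v=5, w=3, x=2, y=4

t's domain is down to {6}, so t = 6. Remove 6 from v, w, y.
v has just one choice, so v = 5. Eliminate 5 elsewhere: s.
w has just one choice, so w = 3. Eliminate 3 elsewhere: x.
x must be 2 (only option left). Strike 2 from u.
s must be 1 (only option left). So y can't be 1.
u must be 7 (only option left). Strike 7 from y.
y must be 4 (only option left).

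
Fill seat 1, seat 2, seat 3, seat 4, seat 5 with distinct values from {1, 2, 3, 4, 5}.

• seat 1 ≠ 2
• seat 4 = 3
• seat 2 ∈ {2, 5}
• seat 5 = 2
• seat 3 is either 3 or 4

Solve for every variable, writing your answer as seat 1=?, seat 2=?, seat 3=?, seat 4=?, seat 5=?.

seat 1=1, seat 2=5, seat 3=4, seat 4=3, seat 5=2

seat 4's domain is down to {3}, so seat 4 = 3. Remove 3 from seat 1, seat 3.
seat 5's domain is down to {2}, so seat 5 = 2. Eliminate 2 elsewhere: seat 2.
seat 2 must be 5 (only option left). Strike 5 from seat 1.
seat 3 must be 4 (only option left). Eliminate 4 elsewhere: seat 1.
seat 1 must be 1 (only option left).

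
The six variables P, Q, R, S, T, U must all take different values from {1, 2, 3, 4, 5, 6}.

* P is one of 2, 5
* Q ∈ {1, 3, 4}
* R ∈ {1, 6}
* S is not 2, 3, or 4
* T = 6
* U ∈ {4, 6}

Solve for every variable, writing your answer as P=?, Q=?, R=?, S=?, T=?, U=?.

P=2, Q=3, R=1, S=5, T=6, U=4

T's domain is down to {6}, so T = 6. Eliminate 6 elsewhere: R, S, U.
U must be 4 (only option left). Eliminate 4 elsewhere: Q.
R has just one choice, so R = 1. Strike 1 from Q, S.
S has just one choice, so S = 5. Remove 5 from P.
That leaves P = 2.
Q must be 3 (only option left).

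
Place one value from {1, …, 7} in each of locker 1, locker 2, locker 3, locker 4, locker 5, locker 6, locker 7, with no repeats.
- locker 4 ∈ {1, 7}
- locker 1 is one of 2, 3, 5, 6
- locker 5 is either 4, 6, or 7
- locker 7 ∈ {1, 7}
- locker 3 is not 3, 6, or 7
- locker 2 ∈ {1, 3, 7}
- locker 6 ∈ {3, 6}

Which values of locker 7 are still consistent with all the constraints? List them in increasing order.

locker 4 and locker 7 between them cover only {1, 7} — a naked pair. Remove those values from locker 2, locker 3, locker 5.
locker 2 must be 3 (only option left). Remove 3 from locker 1, locker 6.
locker 6 must be 6 (only option left). So locker 1, locker 5 can't be 6.
locker 5's domain is down to {4}, so locker 5 = 4. Eliminate 4 elsewhere: locker 3.
No further eliminations apply; locker 7 can still be any of 1, 7.

1, 7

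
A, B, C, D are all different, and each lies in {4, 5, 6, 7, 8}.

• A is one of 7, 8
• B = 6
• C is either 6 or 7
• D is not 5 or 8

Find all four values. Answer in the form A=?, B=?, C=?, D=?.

A=8, B=6, C=7, D=4

B must be 6 (only option left). So C, D can't be 6.
C's domain is down to {7}, so C = 7. Remove 7 from A, D.
D has just one choice, so D = 4.
A must be 8 (only option left).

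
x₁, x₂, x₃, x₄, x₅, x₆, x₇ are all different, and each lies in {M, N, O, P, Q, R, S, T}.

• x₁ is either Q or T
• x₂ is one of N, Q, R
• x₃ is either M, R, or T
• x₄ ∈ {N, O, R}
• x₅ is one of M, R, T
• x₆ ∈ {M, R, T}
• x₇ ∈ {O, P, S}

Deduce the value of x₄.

The 3 variables x₃, x₅, x₆ are confined to {M, R, T}, which locks those values in; drop them from x₁, x₂, x₄.
x₁'s domain is down to {Q}, so x₁ = Q. Eliminate Q elsewhere: x₂.
That leaves x₂ = N. Remove N from x₄.
So x₄ = O.

O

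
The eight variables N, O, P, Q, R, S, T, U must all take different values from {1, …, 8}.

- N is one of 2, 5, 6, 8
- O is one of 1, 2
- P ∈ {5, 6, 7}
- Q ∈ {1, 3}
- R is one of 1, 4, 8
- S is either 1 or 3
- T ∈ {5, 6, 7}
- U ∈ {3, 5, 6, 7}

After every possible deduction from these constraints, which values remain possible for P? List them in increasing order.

Among the 8 variables, 4 fits only R (and all 8 values in {1, 2, 3, 4, 5, 6, 7, 8} must be used), so R = 4.
The 7 still-open variables together cover exactly {1, 2, 3, 5, 6, 7, 8} — 7 values for 7 variables — and 8 appears only in N's list, so N = 8.
Among the 6 still-open variables, 2 fits only O (and all 6 values in {1, 2, 3, 5, 6, 7} must be used), so O = 2.
Q and S share exactly the 2 values {1, 3}; by pigeonhole those values go to them, so strike 1, 3 from U.
No further eliminations apply; P can still be any of 5, 6, 7.

5, 6, 7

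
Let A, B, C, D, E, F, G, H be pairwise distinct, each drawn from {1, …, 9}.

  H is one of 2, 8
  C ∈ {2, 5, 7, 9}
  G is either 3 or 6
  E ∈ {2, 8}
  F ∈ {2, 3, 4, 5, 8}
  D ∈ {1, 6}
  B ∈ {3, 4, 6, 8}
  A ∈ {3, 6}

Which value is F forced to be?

5

A and G between them cover only {3, 6} — a naked pair. Remove those values from B, D, F.
D's domain is down to {1}, so D = 1.
E and H between them cover only {2, 8} — a naked pair. Remove those values from B, C, F.
That leaves B = 4. Strike 4 from F.
So F = 5.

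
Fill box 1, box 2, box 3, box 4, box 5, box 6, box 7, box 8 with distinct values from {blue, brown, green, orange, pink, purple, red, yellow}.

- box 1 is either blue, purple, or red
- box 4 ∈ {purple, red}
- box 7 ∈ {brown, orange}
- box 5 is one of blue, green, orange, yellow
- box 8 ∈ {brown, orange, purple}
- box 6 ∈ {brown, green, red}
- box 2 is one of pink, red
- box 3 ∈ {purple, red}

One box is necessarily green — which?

The 8 variables together cover exactly {blue, brown, green, orange, pink, purple, red, yellow} — 8 values for 8 variables — and pink appears only in box 2's list, so box 2 = pink.
Among the 7 still-open variables, yellow fits only box 5 (and all 7 values in {blue, brown, green, orange, purple, red, yellow} must be used), so box 5 = yellow.
The 6 still-open variables together cover exactly {blue, brown, green, orange, purple, red} — 6 values for 6 variables — and blue appears only in box 1's list, so box 1 = blue.
The 5 still-open variables draw from only 5 values {brown, green, orange, purple, red}, so each is used; only box 6 can be green, hence box 6 = green.

box 6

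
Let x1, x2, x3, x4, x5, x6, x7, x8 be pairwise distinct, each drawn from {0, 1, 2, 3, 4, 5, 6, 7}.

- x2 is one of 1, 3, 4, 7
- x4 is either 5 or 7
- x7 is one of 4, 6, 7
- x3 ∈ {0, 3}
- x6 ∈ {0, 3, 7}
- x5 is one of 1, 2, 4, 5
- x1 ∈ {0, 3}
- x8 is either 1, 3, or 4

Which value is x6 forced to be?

The 8 variables draw from only 8 values {0, 1, 2, 3, 4, 5, 6, 7}, so each is used; only x5 can be 2, hence x5 = 2.
The 7 still-open variables together cover exactly {0, 1, 3, 4, 5, 6, 7} — 7 values for 7 variables — and 5 appears only in x4's list, so x4 = 5.
Among the 6 still-open variables, 6 fits only x7 (and all 6 values in {0, 1, 3, 4, 6, 7} must be used), so x7 = 6.
x1 and x3 share exactly the 2 values {0, 3}; by pigeonhole those values go to them, so strike 0, 3 from x2, x6, x8.
So x6 = 7.

7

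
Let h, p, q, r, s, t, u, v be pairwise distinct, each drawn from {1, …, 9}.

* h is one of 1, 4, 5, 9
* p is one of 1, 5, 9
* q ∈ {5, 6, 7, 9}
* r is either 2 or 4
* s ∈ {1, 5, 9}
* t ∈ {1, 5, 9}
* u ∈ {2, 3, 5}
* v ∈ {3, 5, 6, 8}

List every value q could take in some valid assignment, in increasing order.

p, s, t between them cover only {1, 5, 9} — a naked triple. Remove those values from h, q, u, v.
That leaves h = 4. Remove 4 from r.
r's domain is down to {2}, so r = 2. Strike 2 from u.
u must be 3 (only option left). Eliminate 3 elsewhere: v.
No further eliminations apply; q can still be any of 6, 7.

6, 7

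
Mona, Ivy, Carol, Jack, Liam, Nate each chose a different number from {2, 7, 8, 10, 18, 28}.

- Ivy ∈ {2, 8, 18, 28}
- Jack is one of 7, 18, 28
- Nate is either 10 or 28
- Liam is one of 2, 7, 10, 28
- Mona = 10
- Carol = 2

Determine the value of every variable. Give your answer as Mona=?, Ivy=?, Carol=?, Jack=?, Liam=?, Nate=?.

Mona must be 10 (only option left). So Liam, Nate can't be 10.
Carol has just one choice, so Carol = 2. Eliminate 2 elsewhere: Ivy, Liam.
That leaves Nate = 28. So Ivy, Jack, Liam can't be 28.
Liam must be 7 (only option left). Remove 7 from Jack.
Jack's domain is down to {18}, so Jack = 18. Remove 18 from Ivy.
Ivy must be 8 (only option left).

Mona=10, Ivy=8, Carol=2, Jack=18, Liam=7, Nate=28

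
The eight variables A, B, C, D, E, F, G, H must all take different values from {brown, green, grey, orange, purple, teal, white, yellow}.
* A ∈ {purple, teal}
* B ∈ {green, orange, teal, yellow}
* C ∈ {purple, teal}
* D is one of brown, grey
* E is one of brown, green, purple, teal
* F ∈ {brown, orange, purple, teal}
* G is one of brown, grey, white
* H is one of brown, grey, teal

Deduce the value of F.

orange

Among the 8 variables, white fits only G (and all 8 values in {brown, green, grey, orange, purple, teal, white, yellow} must be used), so G = white.
Among the 7 still-open variables, yellow fits only B (and all 7 values in {brown, green, grey, orange, purple, teal, yellow} must be used), so B = yellow.
The 6 still-open variables draw from only 6 values {brown, green, grey, orange, purple, teal}, so each is used; only E can be green, hence E = green.
The 5 still-open variables draw from only 5 values {brown, grey, orange, purple, teal}, so each is used; only F can be orange, hence F = orange.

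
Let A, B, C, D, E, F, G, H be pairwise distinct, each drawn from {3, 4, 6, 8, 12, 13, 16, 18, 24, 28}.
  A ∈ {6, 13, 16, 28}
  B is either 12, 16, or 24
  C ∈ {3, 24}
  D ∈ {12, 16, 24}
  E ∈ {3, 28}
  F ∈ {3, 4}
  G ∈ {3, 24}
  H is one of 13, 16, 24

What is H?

The 8 variables draw from only 8 values {3, 4, 6, 12, 13, 16, 24, 28}, so each is used; only F can be 4, hence F = 4.
The 7 still-open variables together cover exactly {3, 6, 12, 13, 16, 24, 28} — 7 values for 7 variables — and 6 appears only in A's list, so A = 6.
The 6 still-open variables draw from only 6 values {3, 12, 13, 16, 24, 28}, so each is used; only H can be 13, hence H = 13.

13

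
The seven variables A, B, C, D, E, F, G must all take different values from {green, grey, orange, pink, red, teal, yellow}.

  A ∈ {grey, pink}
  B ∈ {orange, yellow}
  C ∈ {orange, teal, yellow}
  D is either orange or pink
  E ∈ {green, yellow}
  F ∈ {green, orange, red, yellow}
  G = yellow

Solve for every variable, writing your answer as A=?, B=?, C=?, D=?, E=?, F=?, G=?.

A=grey, B=orange, C=teal, D=pink, E=green, F=red, G=yellow

G has just one choice, so G = yellow. Eliminate yellow elsewhere: B, C, E, F.
B's domain is down to {orange}, so B = orange. So C, D, F can't be orange.
C has just one choice, so C = teal.
D has just one choice, so D = pink. Remove pink from A.
That leaves E = green. Remove green from F.
F must be red (only option left).
That leaves A = grey.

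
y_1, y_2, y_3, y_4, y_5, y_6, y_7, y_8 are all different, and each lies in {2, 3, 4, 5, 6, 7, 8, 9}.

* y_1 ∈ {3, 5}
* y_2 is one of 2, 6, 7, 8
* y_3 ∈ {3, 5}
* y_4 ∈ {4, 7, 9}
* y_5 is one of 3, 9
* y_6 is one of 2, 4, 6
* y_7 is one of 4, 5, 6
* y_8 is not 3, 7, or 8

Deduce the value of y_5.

9

Among the 8 variables, 8 fits only y_2 (and all 8 values in {2, 3, 4, 5, 6, 7, 8, 9} must be used), so y_2 = 8.
Among the 7 still-open variables, 7 fits only y_4 (and all 7 values in {2, 3, 4, 5, 6, 7, 9} must be used), so y_4 = 7.
y_1 and y_3 between them cover only {3, 5} — a naked pair. Remove those values from y_5, y_7, y_8.
So y_5 = 9.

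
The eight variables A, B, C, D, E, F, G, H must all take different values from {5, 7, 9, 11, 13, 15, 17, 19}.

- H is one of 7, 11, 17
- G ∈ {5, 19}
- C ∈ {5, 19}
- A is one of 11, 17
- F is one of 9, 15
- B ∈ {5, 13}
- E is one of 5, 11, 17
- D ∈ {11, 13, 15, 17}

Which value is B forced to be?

13

The 8 variables together cover exactly {5, 7, 9, 11, 13, 15, 17, 19} — 8 values for 8 variables — and 7 appears only in H's list, so H = 7.
The 7 still-open variables draw from only 7 values {5, 9, 11, 13, 15, 17, 19}, so each is used; only F can be 9, hence F = 9.
Among the 6 still-open variables, 15 fits only D (and all 6 values in {5, 11, 13, 15, 17, 19} must be used), so D = 15.
Among the 5 still-open variables, 13 fits only B (and all 5 values in {5, 11, 13, 17, 19} must be used), so B = 13.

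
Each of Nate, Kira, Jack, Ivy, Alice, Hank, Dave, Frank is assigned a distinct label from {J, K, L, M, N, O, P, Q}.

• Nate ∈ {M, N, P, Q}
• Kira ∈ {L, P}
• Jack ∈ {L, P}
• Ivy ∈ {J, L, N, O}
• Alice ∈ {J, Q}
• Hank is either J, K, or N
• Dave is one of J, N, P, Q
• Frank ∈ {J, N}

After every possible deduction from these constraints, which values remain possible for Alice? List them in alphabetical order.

The 8 variables draw from only 8 values {J, K, L, M, N, O, P, Q}, so each is used; only Hank can be K, hence Hank = K.
Among the 7 still-open variables, M fits only Nate (and all 7 values in {J, L, M, N, O, P, Q} must be used), so Nate = M.
Among the 6 still-open variables, O fits only Ivy (and all 6 values in {J, L, N, O, P, Q} must be used), so Ivy = O.
The 2 variables Kira and Jack are confined to {L, P}, which locks those values in; drop them from Dave.
No further eliminations apply; Alice can still be any of J, Q.

J, Q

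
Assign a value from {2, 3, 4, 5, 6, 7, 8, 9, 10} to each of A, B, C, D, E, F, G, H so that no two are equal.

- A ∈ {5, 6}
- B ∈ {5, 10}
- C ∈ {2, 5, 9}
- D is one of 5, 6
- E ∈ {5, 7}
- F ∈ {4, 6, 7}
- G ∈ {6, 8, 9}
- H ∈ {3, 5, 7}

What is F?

The 2 variables A and D are confined to {5, 6}, which locks those values in; drop them from B, C, E, F, G, H.
B's domain is down to {10}, so B = 10.
That leaves E = 7. Remove 7 from F, H.
So F = 4.

4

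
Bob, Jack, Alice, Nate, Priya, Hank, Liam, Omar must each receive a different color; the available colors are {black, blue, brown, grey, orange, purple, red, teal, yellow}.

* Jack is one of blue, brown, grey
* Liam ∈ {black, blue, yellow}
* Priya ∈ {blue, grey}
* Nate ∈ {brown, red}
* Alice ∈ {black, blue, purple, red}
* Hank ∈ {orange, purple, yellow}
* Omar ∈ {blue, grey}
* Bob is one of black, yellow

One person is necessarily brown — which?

Among the 8 variables, orange fits only Hank (and all 8 values in {black, blue, brown, grey, orange, purple, red, yellow} must be used), so Hank = orange.
The 7 still-open variables draw from only 7 values {black, blue, brown, grey, purple, red, yellow}, so each is used; only Alice can be purple, hence Alice = purple.
The 6 still-open variables draw from only 6 values {black, blue, brown, grey, red, yellow}, so each is used; only Nate can be red, hence Nate = red.
The 5 still-open variables together cover exactly {black, blue, brown, grey, yellow} — 5 values for 5 variables — and brown appears only in Jack's list, so Jack = brown.

Jack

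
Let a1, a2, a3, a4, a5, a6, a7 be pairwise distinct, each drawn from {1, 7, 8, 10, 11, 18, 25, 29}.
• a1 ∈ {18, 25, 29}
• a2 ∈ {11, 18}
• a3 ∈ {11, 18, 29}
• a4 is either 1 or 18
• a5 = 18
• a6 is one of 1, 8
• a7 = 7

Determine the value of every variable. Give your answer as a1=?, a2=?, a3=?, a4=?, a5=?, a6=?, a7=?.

a1=25, a2=11, a3=29, a4=1, a5=18, a6=8, a7=7

a5 must be 18 (only option left). Eliminate 18 elsewhere: a1, a2, a3, a4.
a7's domain is down to {7}, so a7 = 7.
That leaves a2 = 11. Eliminate 11 elsewhere: a3.
a3 has just one choice, so a3 = 29. So a1 can't be 29.
a4 must be 1 (only option left). Strike 1 from a6.
a6 must be 8 (only option left).
a1 must be 25 (only option left).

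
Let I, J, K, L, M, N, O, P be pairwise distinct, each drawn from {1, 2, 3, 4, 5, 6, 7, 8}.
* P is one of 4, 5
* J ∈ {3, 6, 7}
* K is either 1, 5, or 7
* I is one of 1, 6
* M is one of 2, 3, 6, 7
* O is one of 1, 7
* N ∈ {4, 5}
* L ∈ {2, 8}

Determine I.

6

The 8 variables draw from only 8 values {1, 2, 3, 4, 5, 6, 7, 8}, so each is used; only L can be 8, hence L = 8.
Among the 7 still-open variables, 2 fits only M (and all 7 values in {1, 2, 3, 4, 5, 6, 7} must be used), so M = 2.
The 6 still-open variables together cover exactly {1, 3, 4, 5, 6, 7} — 6 values for 6 variables — and 3 appears only in J's list, so J = 3.
Among the 5 still-open variables, 6 fits only I (and all 5 values in {1, 4, 5, 6, 7} must be used), so I = 6.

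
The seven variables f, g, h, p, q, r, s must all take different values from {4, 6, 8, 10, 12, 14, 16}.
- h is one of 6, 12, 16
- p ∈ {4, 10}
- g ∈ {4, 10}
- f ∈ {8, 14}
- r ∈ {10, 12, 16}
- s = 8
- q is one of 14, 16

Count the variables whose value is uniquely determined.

5

s has just one choice, so s = 8. Remove 8 from f.
f must be 14 (only option left). Eliminate 14 elsewhere: q.
q's domain is down to {16}, so q = 16. Remove 16 from h, r.
The 4 still-open variables draw from only 4 values {4, 6, 10, 12}, so each is used; only h can be 6, hence h = 6.
The 3 still-open variables draw from only 3 values {4, 10, 12}, so each is used; only r can be 12, hence r = 12.
Determined: f=14, h=6, q=16, r=12, s=8. The other variables each still have more than one consistent value. That makes 5.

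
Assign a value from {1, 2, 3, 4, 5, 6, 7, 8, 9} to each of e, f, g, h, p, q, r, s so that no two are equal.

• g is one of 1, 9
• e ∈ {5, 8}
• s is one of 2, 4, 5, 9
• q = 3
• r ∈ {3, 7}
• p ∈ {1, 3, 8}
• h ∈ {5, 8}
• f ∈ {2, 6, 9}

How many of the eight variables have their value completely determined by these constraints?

q's domain is down to {3}, so q = 3. Eliminate 3 elsewhere: p, r.
r has just one choice, so r = 7.
e and h share exactly the 2 values {5, 8}; by pigeonhole those values go to them, so strike 5, 8 from p, s.
p's domain is down to {1}, so p = 1. Eliminate 1 elsewhere: g.
g's domain is down to {9}, so g = 9. So f, s can't be 9.
Determined: g=9, p=1, q=3, r=7. The other variables each still have more than one consistent value. That makes 4.

4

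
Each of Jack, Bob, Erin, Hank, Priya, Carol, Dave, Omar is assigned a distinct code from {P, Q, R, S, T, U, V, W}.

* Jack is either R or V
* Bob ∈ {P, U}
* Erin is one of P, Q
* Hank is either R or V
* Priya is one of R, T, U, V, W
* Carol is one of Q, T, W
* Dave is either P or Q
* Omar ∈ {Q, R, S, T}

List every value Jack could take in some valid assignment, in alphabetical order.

The 8 variables together cover exactly {P, Q, R, S, T, U, V, W} — 8 values for 8 variables — and S appears only in Omar's list, so Omar = S.
The 2 variables Jack and Hank are confined to {R, V}, which locks those values in; drop them from Priya.
The 2 variables Erin and Dave are confined to {P, Q}, which locks those values in; drop them from Bob, Carol.
Bob has just one choice, so Bob = U. Eliminate U elsewhere: Priya.
No further eliminations apply; Jack can still be any of R, V.

R, V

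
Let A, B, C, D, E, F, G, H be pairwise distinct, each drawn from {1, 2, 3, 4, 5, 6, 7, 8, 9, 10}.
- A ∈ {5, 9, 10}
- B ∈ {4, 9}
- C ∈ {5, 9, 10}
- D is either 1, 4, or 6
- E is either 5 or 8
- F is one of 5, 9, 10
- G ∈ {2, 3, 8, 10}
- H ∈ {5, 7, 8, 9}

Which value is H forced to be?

The 3 variables A, C, F are confined to {5, 9, 10}, which locks those values in; drop them from B, E, G, H.
B has just one choice, so B = 4. Strike 4 from D.
That leaves E = 8. Strike 8 from G, H.
So H = 7.

7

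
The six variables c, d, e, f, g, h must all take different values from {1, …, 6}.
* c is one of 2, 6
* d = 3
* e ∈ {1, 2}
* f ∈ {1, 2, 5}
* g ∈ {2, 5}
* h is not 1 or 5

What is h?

4

d must be 3 (only option left). So h can't be 3.
The 5 still-open variables together cover exactly {1, 2, 4, 5, 6} — 5 values for 5 variables — and 4 appears only in h's list, so h = 4.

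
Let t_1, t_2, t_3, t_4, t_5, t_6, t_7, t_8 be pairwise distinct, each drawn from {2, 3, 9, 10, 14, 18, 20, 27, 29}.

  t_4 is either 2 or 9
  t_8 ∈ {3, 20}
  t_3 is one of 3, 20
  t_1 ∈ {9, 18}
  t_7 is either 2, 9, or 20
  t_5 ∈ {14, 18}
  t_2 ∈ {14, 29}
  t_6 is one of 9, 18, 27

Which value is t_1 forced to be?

The 8 variables draw from only 8 values {2, 3, 9, 14, 18, 20, 27, 29}, so each is used; only t_6 can be 27, hence t_6 = 27.
Among the 7 still-open variables, 29 fits only t_2 (and all 7 values in {2, 3, 9, 14, 18, 20, 29} must be used), so t_2 = 29.
Among the 6 still-open variables, 14 fits only t_5 (and all 6 values in {2, 3, 9, 14, 18, 20} must be used), so t_5 = 14.
The 5 still-open variables together cover exactly {2, 3, 9, 18, 20} — 5 values for 5 variables — and 18 appears only in t_1's list, so t_1 = 18.

18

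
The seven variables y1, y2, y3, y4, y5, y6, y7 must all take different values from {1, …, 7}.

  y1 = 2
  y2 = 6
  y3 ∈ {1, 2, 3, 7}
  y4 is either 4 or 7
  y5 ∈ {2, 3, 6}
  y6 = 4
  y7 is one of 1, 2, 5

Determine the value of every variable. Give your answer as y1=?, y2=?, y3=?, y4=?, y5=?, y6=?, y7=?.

y1 has just one choice, so y1 = 2. Strike 2 from y3, y5, y7.
y2 has just one choice, so y2 = 6. Eliminate 6 elsewhere: y5.
y5's domain is down to {3}, so y5 = 3. So y3 can't be 3.
y6 must be 4 (only option left). Strike 4 from y4.
y4 must be 7 (only option left). Strike 7 from y3.
y3 has just one choice, so y3 = 1. So y7 can't be 1.
y7 has just one choice, so y7 = 5.

y1=2, y2=6, y3=1, y4=7, y5=3, y6=4, y7=5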